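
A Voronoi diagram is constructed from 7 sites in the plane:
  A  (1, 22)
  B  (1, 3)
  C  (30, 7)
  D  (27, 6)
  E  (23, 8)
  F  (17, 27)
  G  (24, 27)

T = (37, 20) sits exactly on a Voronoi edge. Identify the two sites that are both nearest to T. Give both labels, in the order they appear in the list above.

C and G

Squared distances from T to each site:
|TA|² = (37−1)² + (20−22)² = 1296 + 4 = 1300
|TB|² = (37−1)² + (20−3)² = 1296 + 289 = 1585
|TC|² = (37−30)² + (20−7)² = 49 + 169 = 218
|TD|² = (37−27)² + (20−6)² = 100 + 196 = 296
|TE|² = (37−23)² + (20−8)² = 196 + 144 = 340
|TF|² = (37−17)² + (20−27)² = 400 + 49 = 449
|TG|² = (37−24)² + (20−27)² = 169 + 49 = 218
T is equidistant from C and G (both at squared distance 218), and every other site is strictly farther — so T lies on the C–G Voronoi edge.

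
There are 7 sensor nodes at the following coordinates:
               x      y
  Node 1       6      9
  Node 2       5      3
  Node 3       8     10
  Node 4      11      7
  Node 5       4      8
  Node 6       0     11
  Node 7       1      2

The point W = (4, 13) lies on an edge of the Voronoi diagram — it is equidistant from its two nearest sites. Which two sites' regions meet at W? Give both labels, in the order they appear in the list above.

Squared distances from W to each site:
d²(W, Node 1) = (4−6)² + (13−9)² = 4 + 16 = 20
d²(W, Node 2) = (4−5)² + (13−3)² = 1 + 100 = 101
d²(W, Node 3) = (4−8)² + (13−10)² = 16 + 9 = 25
d²(W, Node 4) = (4−11)² + (13−7)² = 49 + 36 = 85
d²(W, Node 5) = (4−4)² + (13−8)² = 0 + 25 = 25
d²(W, Node 6) = (4−0)² + (13−11)² = 16 + 4 = 20
d²(W, Node 7) = (4−1)² + (13−2)² = 9 + 121 = 130
W is equidistant from Node 1 and Node 6 (both at squared distance 20), and every other site is strictly farther — so W lies on the Node 1–Node 6 Voronoi edge.

Node 1 and Node 6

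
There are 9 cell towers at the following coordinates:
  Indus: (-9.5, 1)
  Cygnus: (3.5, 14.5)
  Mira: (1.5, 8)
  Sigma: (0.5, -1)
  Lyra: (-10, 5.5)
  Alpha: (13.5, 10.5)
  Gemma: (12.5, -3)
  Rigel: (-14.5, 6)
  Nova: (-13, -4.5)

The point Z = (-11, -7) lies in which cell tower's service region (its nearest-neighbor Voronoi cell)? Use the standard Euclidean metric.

Nova

Squared Euclidean distances:
d²(Z, Indus) = 2.25 + 64 = 66.25
d²(Z, Cygnus) = 210.25 + 462.25 = 672.5
d²(Z, Mira) = 156.25 + 225 = 381.25
d²(Z, Sigma) = 132.25 + 36 = 168.25
d²(Z, Lyra) = 1 + 156.25 = 157.25
d²(Z, Alpha) = 600.25 + 306.25 = 906.5
d²(Z, Gemma) = 552.25 + 16 = 568.25
d²(Z, Rigel) = 12.25 + 169 = 181.25
d²(Z, Nova) = 4 + 6.25 = 10.25
Nova is nearest.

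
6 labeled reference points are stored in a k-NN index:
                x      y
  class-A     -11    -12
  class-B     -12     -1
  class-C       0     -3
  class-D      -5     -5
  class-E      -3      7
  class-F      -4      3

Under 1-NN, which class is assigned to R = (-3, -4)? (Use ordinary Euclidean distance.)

Compare squared distances (the ordering matches that of the actual distances):
d²(R, class-A) = (-3−(-11))² + (-4−(-12))² = 64 + 64 = 128
d²(R, class-B) = (-3−(-12))² + (-4−(-1))² = 81 + 9 = 90
d²(R, class-C) = (-3−0)² + (-4−(-3))² = 9 + 1 = 10
d²(R, class-D) = (-3−(-5))² + (-4−(-5))² = 4 + 1 = 5
d²(R, class-E) = (-3−(-3))² + (-4−7)² = 0 + 121 = 121
d²(R, class-F) = (-3−(-4))² + (-4−3)² = 1 + 49 = 50
class-D is nearest.

class-D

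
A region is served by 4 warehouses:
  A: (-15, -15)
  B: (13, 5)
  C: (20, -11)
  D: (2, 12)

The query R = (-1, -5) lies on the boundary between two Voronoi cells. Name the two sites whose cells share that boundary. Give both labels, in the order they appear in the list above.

Squared distances from R to each site:
|RA|² = (-1−(-15))² + (-5−(-15))² = 196 + 100 = 296
|RB|² = (-1−13)² + (-5−5)² = 196 + 100 = 296
|RC|² = (-1−20)² + (-5−(-11))² = 441 + 36 = 477
|RD|² = (-1−2)² + (-5−12)² = 9 + 289 = 298
R is equidistant from A and B (both at squared distance 296), and every other site is strictly farther — so R lies on the A–B Voronoi edge.

A and B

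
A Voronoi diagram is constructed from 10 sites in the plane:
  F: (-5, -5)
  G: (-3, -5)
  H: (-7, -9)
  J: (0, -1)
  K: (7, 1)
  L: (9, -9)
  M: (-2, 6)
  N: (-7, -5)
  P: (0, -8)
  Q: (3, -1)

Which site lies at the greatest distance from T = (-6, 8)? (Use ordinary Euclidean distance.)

Compare squared distances (the ordering matches that of the actual distances):
|TF|² = 1 + 169 = 170
|TG|² = 9 + 169 = 178
|TH|² = 1 + 289 = 290
|TJ|² = 36 + 81 = 117
|TK|² = 169 + 49 = 218
|TL|² = 225 + 289 = 514
|TM|² = 16 + 4 = 20
|TN|² = 1 + 169 = 170
|TP|² = 36 + 256 = 292
|TQ|² = 81 + 81 = 162
The largest is to L.

L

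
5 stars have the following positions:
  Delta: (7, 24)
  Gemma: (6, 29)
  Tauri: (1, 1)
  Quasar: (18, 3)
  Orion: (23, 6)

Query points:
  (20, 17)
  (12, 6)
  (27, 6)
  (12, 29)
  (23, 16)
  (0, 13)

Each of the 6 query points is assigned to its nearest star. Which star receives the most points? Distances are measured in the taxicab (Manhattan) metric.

(20, 17) — d to each: Delta:20, Gemma:26, Tauri:35, Quasar:16, Orion:14 → nearest is Orion
(12, 6) — d to each: Delta:23, Gemma:29, Tauri:16, Quasar:9, Orion:11 → nearest is Quasar
(27, 6) — d to each: Delta:38, Gemma:44, Tauri:31, Quasar:12, Orion:4 → nearest is Orion
(12, 29) — d to each: Delta:10, Gemma:6, Tauri:39, Quasar:32, Orion:34 → nearest is Gemma
(23, 16) — d to each: Delta:24, Gemma:30, Tauri:37, Quasar:18, Orion:10 → nearest is Orion
(0, 13) — d to each: Delta:18, Gemma:22, Tauri:13, Quasar:28, Orion:30 → nearest is Tauri
Tally — Gemma:1, Tauri:1, Quasar:1, Orion:3. Orion captures the most (3).

Orion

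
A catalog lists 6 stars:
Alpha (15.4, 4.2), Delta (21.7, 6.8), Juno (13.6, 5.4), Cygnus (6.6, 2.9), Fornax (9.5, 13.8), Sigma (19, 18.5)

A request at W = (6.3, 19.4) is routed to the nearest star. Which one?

Fornax

Compare squared distances (the ordering matches that of the actual distances):
d²(W, Alpha) = (6.3−15.4)² + (19.4−4.2)² = 82.81 + 231.04 = 313.85
d²(W, Delta) = (6.3−21.7)² + (19.4−6.8)² = 237.16 + 158.76 = 395.92
d²(W, Juno) = (6.3−13.6)² + (19.4−5.4)² = 53.29 + 196 = 249.29
d²(W, Cygnus) = (6.3−6.6)² + (19.4−2.9)² = 0.09 + 272.25 = 272.34
d²(W, Fornax) = (6.3−9.5)² + (19.4−13.8)² = 10.24 + 31.36 = 41.6
d²(W, Sigma) = (6.3−19)² + (19.4−18.5)² = 161.29 + 0.81 = 162.1
Fornax is nearest.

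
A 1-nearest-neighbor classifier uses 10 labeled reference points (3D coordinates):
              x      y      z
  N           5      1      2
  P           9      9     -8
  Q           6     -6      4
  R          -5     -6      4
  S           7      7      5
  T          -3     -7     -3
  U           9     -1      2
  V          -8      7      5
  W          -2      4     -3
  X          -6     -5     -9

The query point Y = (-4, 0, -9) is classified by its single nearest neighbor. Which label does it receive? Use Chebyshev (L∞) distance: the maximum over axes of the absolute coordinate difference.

X

d(Y,N) = max(9, 1, 11) = 11
d(Y,P) = max(13, 9, 1) = 13
d(Y,Q) = max(10, 6, 13) = 13
d(Y,R) = max(1, 6, 13) = 13
d(Y,S) = max(11, 7, 14) = 14
d(Y,T) = max(1, 7, 6) = 7
d(Y,U) = max(13, 1, 11) = 13
d(Y,V) = max(4, 7, 14) = 14
d(Y,W) = max(2, 4, 6) = 6
d(Y,X) = max(2, 5, 0) = 5
The smallest is to X, so Y lies in the Voronoi region of X.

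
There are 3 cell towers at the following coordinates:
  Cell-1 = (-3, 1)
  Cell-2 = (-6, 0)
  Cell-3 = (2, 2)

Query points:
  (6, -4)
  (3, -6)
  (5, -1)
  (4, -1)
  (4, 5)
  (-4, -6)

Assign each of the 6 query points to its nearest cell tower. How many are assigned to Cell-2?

(6, -4) — d² to each: Cell-1:106, Cell-2:160, Cell-3:52 → nearest is Cell-3
(3, -6) — d² to each: Cell-1:85, Cell-2:117, Cell-3:65 → nearest is Cell-3
(5, -1) — d² to each: Cell-1:68, Cell-2:122, Cell-3:18 → nearest is Cell-3
(4, -1) — d² to each: Cell-1:53, Cell-2:101, Cell-3:13 → nearest is Cell-3
(4, 5) — d² to each: Cell-1:65, Cell-2:125, Cell-3:13 → nearest is Cell-3
(-4, -6) — d² to each: Cell-1:50, Cell-2:40, Cell-3:100 → nearest is Cell-2
1 of the 6 points has Cell-2 as nearest.

1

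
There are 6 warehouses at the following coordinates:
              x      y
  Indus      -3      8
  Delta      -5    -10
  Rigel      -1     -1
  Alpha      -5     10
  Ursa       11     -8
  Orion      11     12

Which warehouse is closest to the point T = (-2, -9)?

Delta

Since √ is increasing, it suffices to compare squared distances:
d²(T, Indus) = 1 + 289 = 290
d²(T, Delta) = 9 + 1 = 10
d²(T, Rigel) = 1 + 64 = 65
d²(T, Alpha) = 9 + 361 = 370
d²(T, Ursa) = 169 + 1 = 170
d²(T, Orion) = 169 + 441 = 610
Delta is nearest.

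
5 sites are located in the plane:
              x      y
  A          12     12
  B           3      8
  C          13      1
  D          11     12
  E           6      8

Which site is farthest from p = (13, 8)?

B

Squared Euclidean distances:
|pA|² = (13−12)² + (8−12)² = 1 + 16 = 17
|pB|² = (13−3)² + (8−8)² = 100 + 0 = 100
|pC|² = (13−13)² + (8−1)² = 0 + 49 = 49
|pD|² = (13−11)² + (8−12)² = 4 + 16 = 20
|pE|² = (13−6)² + (8−8)² = 49 + 0 = 49
The largest is to B.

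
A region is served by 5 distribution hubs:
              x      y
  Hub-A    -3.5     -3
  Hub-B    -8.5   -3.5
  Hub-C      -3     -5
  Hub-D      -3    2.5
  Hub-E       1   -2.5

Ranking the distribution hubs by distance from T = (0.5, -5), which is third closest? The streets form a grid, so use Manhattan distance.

d(T, Hub-A) = |0.5−(-3.5)| + |-5−(-3)| = 4 + 2 = 6
d(T, Hub-B) = |0.5−(-8.5)| + |-5−(-3.5)| = 9 + 1.5 = 10.5
d(T, Hub-C) = |0.5−(-3)| + |-5−(-5)| = 3.5 + 0 = 3.5
d(T, Hub-D) = |0.5−(-3)| + |-5−2.5| = 3.5 + 7.5 = 11
d(T, Hub-E) = |0.5−1| + |-5−(-2.5)| = 0.5 + 2.5 = 3
Sorted ascending: Hub-E, Hub-C, Hub-A, Hub-B, … — the third-nearest is Hub-A.

Hub-A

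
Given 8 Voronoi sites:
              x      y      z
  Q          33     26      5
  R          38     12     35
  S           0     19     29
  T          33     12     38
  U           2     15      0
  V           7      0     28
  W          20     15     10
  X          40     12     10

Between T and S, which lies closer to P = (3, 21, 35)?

Compare squared distances:
|PT|² = (3−33)² + (21−12)² + (35−38)² = 900 + 81 + 9 = 990
|PS|² = (3−0)² + (21−19)² + (35−29)² = 9 + 4 + 36 = 49
990 > 49, so S is closer.

S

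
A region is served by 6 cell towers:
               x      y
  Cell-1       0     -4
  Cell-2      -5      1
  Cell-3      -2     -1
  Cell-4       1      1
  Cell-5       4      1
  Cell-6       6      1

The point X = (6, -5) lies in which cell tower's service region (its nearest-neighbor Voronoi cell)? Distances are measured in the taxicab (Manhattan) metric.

Cell-6

d(X, Cell-1) = |6−0| + |-5−(-4)| = 6 + 1 = 7
d(X, Cell-2) = |6−(-5)| + |-5−1| = 11 + 6 = 17
d(X, Cell-3) = |6−(-2)| + |-5−(-1)| = 8 + 4 = 12
d(X, Cell-4) = |6−1| + |-5−1| = 5 + 6 = 11
d(X, Cell-5) = |6−4| + |-5−1| = 2 + 6 = 8
d(X, Cell-6) = |6−6| + |-5−1| = 0 + 6 = 6
The smallest is to Cell-6, so X lies in the Voronoi region of Cell-6.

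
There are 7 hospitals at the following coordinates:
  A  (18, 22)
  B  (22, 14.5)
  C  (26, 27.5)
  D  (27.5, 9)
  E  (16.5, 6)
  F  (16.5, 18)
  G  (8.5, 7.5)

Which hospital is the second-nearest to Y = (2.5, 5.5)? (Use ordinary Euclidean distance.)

E

Compare squared distances (the ordering matches that of the actual distances):
|YA|² = (2.5−18)² + (5.5−22)² = 240.25 + 272.25 = 512.5
|YB|² = (2.5−22)² + (5.5−14.5)² = 380.25 + 81 = 461.25
|YC|² = (2.5−26)² + (5.5−27.5)² = 552.25 + 484 = 1036.25
|YD|² = (2.5−27.5)² + (5.5−9)² = 625 + 12.25 = 637.25
|YE|² = (2.5−16.5)² + (5.5−6)² = 196 + 0.25 = 196.25
|YF|² = (2.5−16.5)² + (5.5−18)² = 196 + 156.25 = 352.25
|YG|² = (2.5−8.5)² + (5.5−7.5)² = 36 + 4 = 40
Sorted ascending: G, E, F, … — the second-nearest is E.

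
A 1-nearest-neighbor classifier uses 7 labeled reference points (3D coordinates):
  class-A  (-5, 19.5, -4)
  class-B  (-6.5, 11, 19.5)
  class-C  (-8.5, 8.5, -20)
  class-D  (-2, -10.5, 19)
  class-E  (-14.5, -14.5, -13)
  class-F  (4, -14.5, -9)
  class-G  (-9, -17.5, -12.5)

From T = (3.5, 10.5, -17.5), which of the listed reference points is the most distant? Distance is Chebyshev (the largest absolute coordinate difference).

d(T, class-A) = max(8.5, 9, 13.5) = 13.5
d(T, class-B) = max(10, 0.5, 37) = 37
d(T, class-C) = max(12, 2, 2.5) = 12
d(T, class-D) = max(5.5, 21, 36.5) = 36.5
d(T, class-E) = max(18, 25, 4.5) = 25
d(T, class-F) = max(0.5, 25, 8.5) = 25
d(T, class-G) = max(12.5, 28, 5) = 28
The largest is to class-B.

class-B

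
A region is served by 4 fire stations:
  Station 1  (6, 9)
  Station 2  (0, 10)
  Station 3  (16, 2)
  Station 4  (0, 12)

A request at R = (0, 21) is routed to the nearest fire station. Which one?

Station 4

Compare squared distances (the ordering matches that of the actual distances):
d²(R, Station 1) = (0−6)² + (21−9)² = 36 + 144 = 180
d²(R, Station 2) = (0−0)² + (21−10)² = 0 + 121 = 121
d²(R, Station 3) = (0−16)² + (21−2)² = 256 + 361 = 617
d²(R, Station 4) = (0−0)² + (21−12)² = 0 + 81 = 81
The smallest is to Station 4, so R lies in the Voronoi region of Station 4.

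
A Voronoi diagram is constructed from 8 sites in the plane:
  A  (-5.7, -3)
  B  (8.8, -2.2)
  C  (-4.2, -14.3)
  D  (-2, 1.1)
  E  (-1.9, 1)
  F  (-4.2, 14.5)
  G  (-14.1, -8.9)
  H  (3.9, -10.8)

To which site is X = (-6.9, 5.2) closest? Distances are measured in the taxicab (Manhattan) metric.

d(X,A) = 1.2 + 8.2 = 9.4
d(X,B) = 15.7 + 7.4 = 23.1
d(X,C) = 2.7 + 19.5 = 22.2
d(X,D) = 4.9 + 4.1 = 9
d(X,E) = 5 + 4.2 = 9.2
d(X,F) = 2.7 + 9.3 = 12
d(X,G) = 7.2 + 14.1 = 21.3
d(X,H) = 10.8 + 16 = 26.8
The smallest is to D, so X lies in the Voronoi region of D.

D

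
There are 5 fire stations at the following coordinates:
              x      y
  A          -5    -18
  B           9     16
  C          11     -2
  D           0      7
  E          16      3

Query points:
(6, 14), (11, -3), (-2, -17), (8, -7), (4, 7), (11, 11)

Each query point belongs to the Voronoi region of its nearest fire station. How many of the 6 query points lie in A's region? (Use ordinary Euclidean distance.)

1

(6, 14) — d² to each: A:1145, B:13, C:281, D:85, E:221 → nearest is B
(11, -3) — d² to each: A:481, B:365, C:1, D:221, E:61 → nearest is C
(-2, -17) — d² to each: A:10, B:1210, C:394, D:580, E:724 → nearest is A
(8, -7) — d² to each: A:290, B:530, C:34, D:260, E:164 → nearest is C
(4, 7) — d² to each: A:706, B:106, C:130, D:16, E:160 → nearest is D
(11, 11) — d² to each: A:1097, B:29, C:169, D:137, E:89 → nearest is B
1 of the 6 points has A as nearest.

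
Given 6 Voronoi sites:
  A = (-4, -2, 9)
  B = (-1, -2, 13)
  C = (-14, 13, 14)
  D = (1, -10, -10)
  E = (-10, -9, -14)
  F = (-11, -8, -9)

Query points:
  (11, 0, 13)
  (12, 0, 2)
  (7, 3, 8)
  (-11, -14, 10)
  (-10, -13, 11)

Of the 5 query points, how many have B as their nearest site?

(11, 0, 13) — d² to each: A:245, B:148, C:795, D:729, E:1251, F:1032 → nearest is B
(12, 0, 2) — d² to each: A:309, B:294, C:989, D:365, E:821, F:714 → nearest is B
(7, 3, 8) — d² to each: A:147, B:114, C:577, D:529, E:917, F:734 → nearest is B
(-11, -14, 10) — d² to each: A:194, B:253, C:754, D:560, E:602, F:397 → nearest is A
(-10, -13, 11) — d² to each: A:161, B:206, C:701, D:571, E:641, F:426 → nearest is A
3 of the 5 points have B as nearest.

3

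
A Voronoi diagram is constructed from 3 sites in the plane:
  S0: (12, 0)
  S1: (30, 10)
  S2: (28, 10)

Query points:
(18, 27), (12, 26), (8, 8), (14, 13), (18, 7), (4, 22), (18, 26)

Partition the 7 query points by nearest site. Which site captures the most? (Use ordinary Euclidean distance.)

S0

(18, 27) — d² to each: S0:765, S1:433, S2:389 → nearest is S2
(12, 26) — d² to each: S0:676, S1:580, S2:512 → nearest is S2
(8, 8) — d² to each: S0:80, S1:488, S2:404 → nearest is S0
(14, 13) — d² to each: S0:173, S1:265, S2:205 → nearest is S0
(18, 7) — d² to each: S0:85, S1:153, S2:109 → nearest is S0
(4, 22) — d² to each: S0:548, S1:820, S2:720 → nearest is S0
(18, 26) — d² to each: S0:712, S1:400, S2:356 → nearest is S2
Tally — S0:4, S2:3. S0 captures the most (4).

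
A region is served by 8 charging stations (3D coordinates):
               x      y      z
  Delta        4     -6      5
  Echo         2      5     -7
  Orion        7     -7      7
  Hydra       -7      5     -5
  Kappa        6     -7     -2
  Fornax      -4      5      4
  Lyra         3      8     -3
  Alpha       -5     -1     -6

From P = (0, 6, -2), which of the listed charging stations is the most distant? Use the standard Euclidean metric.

Since √ is increasing, it suffices to compare squared distances:
d²(P, Delta) = (0−4)² + (6−(-6))² + (-2−5)² = 16 + 144 + 49 = 209
d²(P, Echo) = (0−2)² + (6−5)² + (-2−(-7))² = 4 + 1 + 25 = 30
d²(P, Orion) = (0−7)² + (6−(-7))² + (-2−7)² = 49 + 169 + 81 = 299
d²(P, Hydra) = (0−(-7))² + (6−5)² + (-2−(-5))² = 49 + 1 + 9 = 59
d²(P, Kappa) = (0−6)² + (6−(-7))² + (-2−(-2))² = 36 + 169 + 0 = 205
d²(P, Fornax) = (0−(-4))² + (6−5)² + (-2−4)² = 16 + 1 + 36 = 53
d²(P, Lyra) = (0−3)² + (6−8)² + (-2−(-3))² = 9 + 4 + 1 = 14
d²(P, Alpha) = (0−(-5))² + (6−(-1))² + (-2−(-6))² = 25 + 49 + 16 = 90
The largest is to Orion.

Orion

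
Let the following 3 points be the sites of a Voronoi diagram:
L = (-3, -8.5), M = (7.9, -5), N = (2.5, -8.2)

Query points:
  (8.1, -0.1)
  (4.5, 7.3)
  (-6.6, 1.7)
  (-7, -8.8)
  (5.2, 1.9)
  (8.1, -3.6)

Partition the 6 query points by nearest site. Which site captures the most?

(8.1, -0.1) — d² to each: L:193.77, M:24.05, N:96.97 → nearest is M
(4.5, 7.3) — d² to each: L:305.89, M:162.85, N:244.25 → nearest is M
(-6.6, 1.7) — d² to each: L:117, M:255.14, N:180.82 → nearest is L
(-7, -8.8) — d² to each: L:16.09, M:236.45, N:90.61 → nearest is L
(5.2, 1.9) — d² to each: L:175.4, M:54.9, N:109.3 → nearest is M
(8.1, -3.6) — d² to each: L:147.22, M:2, N:52.52 → nearest is M
Tally — L:2, M:4. M captures the most (4).

M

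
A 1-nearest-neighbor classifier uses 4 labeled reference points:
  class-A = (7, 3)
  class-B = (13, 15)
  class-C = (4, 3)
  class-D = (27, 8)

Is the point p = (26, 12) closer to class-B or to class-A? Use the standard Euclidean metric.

class-B

Compare squared distances:
d²(p, class-B) = (26−13)² + (12−15)² = 169 + 9 = 178
d²(p, class-A) = (26−7)² + (12−3)² = 361 + 81 = 442
178 < 442, so class-B is closer.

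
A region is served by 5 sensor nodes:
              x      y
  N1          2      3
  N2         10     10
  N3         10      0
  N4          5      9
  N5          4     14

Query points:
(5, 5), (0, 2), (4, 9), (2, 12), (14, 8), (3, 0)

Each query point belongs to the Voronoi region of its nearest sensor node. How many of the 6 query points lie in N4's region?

1

(5, 5) — d² to each: N1:13, N2:50, N3:50, N4:16, N5:82 → nearest is N1
(0, 2) — d² to each: N1:5, N2:164, N3:104, N4:74, N5:160 → nearest is N1
(4, 9) — d² to each: N1:40, N2:37, N3:117, N4:1, N5:25 → nearest is N4
(2, 12) — d² to each: N1:81, N2:68, N3:208, N4:18, N5:8 → nearest is N5
(14, 8) — d² to each: N1:169, N2:20, N3:80, N4:82, N5:136 → nearest is N2
(3, 0) — d² to each: N1:10, N2:149, N3:49, N4:85, N5:197 → nearest is N1
1 of the 6 points has N4 as nearest.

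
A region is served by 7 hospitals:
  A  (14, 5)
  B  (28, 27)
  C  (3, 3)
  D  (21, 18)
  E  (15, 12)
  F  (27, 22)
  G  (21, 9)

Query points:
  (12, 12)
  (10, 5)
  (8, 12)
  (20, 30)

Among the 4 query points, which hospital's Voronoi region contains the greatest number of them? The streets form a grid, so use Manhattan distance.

(12, 12) — d to each: A:9, B:31, C:18, D:15, E:3, F:25, G:12 → nearest is E
(10, 5) — d to each: A:4, B:40, C:9, D:24, E:12, F:34, G:15 → nearest is A
(8, 12) — d to each: A:13, B:35, C:14, D:19, E:7, F:29, G:16 → nearest is E
(20, 30) — d to each: A:31, B:11, C:44, D:13, E:23, F:15, G:22 → nearest is B
Tally — A:1, B:1, E:2. E captures the most (2).

E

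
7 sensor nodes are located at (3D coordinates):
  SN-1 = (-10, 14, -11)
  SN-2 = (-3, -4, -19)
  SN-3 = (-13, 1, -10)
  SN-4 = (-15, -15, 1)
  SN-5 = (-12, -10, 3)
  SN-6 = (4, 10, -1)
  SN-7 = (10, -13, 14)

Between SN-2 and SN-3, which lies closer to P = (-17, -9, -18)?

Compare squared distances:
d²(P, SN-2) = (-17−(-3))² + (-9−(-4))² + (-18−(-19))² = 196 + 25 + 1 = 222
d²(P, SN-3) = (-17−(-13))² + (-9−1)² + (-18−(-10))² = 16 + 100 + 64 = 180
222 > 180, so SN-3 is closer.

SN-3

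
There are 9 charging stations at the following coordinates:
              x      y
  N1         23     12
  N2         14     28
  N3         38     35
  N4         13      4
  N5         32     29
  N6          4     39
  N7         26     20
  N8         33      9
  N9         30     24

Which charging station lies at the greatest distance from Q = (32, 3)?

N6

Squared Euclidean distances:
|QN1|² = (32−23)² + (3−12)² = 81 + 81 = 162
|QN2|² = (32−14)² + (3−28)² = 324 + 625 = 949
|QN3|² = (32−38)² + (3−35)² = 36 + 1024 = 1060
|QN4|² = (32−13)² + (3−4)² = 361 + 1 = 362
|QN5|² = (32−32)² + (3−29)² = 0 + 676 = 676
|QN6|² = (32−4)² + (3−39)² = 784 + 1296 = 2080
|QN7|² = (32−26)² + (3−20)² = 36 + 289 = 325
|QN8|² = (32−33)² + (3−9)² = 1 + 36 = 37
|QN9|² = (32−30)² + (3−24)² = 4 + 441 = 445
The largest is to N6.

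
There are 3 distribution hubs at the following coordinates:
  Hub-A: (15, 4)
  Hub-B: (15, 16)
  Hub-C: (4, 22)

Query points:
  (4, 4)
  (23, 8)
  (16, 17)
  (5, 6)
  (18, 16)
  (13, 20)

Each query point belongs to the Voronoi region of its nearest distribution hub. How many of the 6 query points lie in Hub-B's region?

(4, 4) — d² to each: Hub-A:121, Hub-B:265, Hub-C:324 → nearest is Hub-A
(23, 8) — d² to each: Hub-A:80, Hub-B:128, Hub-C:557 → nearest is Hub-A
(16, 17) — d² to each: Hub-A:170, Hub-B:2, Hub-C:169 → nearest is Hub-B
(5, 6) — d² to each: Hub-A:104, Hub-B:200, Hub-C:257 → nearest is Hub-A
(18, 16) — d² to each: Hub-A:153, Hub-B:9, Hub-C:232 → nearest is Hub-B
(13, 20) — d² to each: Hub-A:260, Hub-B:20, Hub-C:85 → nearest is Hub-B
3 of the 6 points have Hub-B as nearest.

3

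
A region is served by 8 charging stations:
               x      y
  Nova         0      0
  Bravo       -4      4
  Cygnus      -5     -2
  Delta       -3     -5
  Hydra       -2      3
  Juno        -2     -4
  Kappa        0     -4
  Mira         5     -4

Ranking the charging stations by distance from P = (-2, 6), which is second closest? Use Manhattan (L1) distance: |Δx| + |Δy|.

d(P, Nova) = |-2−0| + |6−0| = 2 + 6 = 8
d(P, Bravo) = |-2−(-4)| + |6−4| = 2 + 2 = 4
d(P, Cygnus) = |-2−(-5)| + |6−(-2)| = 3 + 8 = 11
d(P, Delta) = |-2−(-3)| + |6−(-5)| = 1 + 11 = 12
d(P, Hydra) = |-2−(-2)| + |6−3| = 0 + 3 = 3
d(P, Juno) = |-2−(-2)| + |6−(-4)| = 0 + 10 = 10
d(P, Kappa) = |-2−0| + |6−(-4)| = 2 + 10 = 12
d(P, Mira) = |-2−5| + |6−(-4)| = 7 + 10 = 17
Sorted ascending: Hydra, Bravo, Nova, … — the second-nearest is Bravo.

Bravo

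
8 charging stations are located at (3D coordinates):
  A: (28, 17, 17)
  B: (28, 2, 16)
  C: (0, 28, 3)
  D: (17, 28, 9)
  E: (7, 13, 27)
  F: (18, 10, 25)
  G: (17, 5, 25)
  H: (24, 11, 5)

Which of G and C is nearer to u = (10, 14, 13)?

Compare squared distances:
|uG|² = (10−17)² + (14−5)² + (13−25)² = 49 + 81 + 144 = 274
|uC|² = (10−0)² + (14−28)² + (13−3)² = 100 + 196 + 100 = 396
274 < 396, so G is closer.

G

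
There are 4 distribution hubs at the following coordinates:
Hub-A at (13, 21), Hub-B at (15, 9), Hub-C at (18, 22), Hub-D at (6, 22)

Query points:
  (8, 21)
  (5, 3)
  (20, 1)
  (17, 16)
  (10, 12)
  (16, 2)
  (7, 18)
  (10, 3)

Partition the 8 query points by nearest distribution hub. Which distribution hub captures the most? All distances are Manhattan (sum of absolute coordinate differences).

Hub-B

(8, 21) — d to each: Hub-A:5, Hub-B:19, Hub-C:11, Hub-D:3 → nearest is Hub-D
(5, 3) — d to each: Hub-A:26, Hub-B:16, Hub-C:32, Hub-D:20 → nearest is Hub-B
(20, 1) — d to each: Hub-A:27, Hub-B:13, Hub-C:23, Hub-D:35 → nearest is Hub-B
(17, 16) — d to each: Hub-A:9, Hub-B:9, Hub-C:7, Hub-D:17 → nearest is Hub-C
(10, 12) — d to each: Hub-A:12, Hub-B:8, Hub-C:18, Hub-D:14 → nearest is Hub-B
(16, 2) — d to each: Hub-A:22, Hub-B:8, Hub-C:22, Hub-D:30 → nearest is Hub-B
(7, 18) — d to each: Hub-A:9, Hub-B:17, Hub-C:15, Hub-D:5 → nearest is Hub-D
(10, 3) — d to each: Hub-A:21, Hub-B:11, Hub-C:27, Hub-D:23 → nearest is Hub-B
Tally — Hub-B:5, Hub-C:1, Hub-D:2. Hub-B captures the most (5).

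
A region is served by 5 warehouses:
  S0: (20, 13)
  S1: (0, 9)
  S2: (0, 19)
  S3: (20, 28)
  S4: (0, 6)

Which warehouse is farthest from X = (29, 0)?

Squared Euclidean distances:
|XS0|² = (29−20)² + (0−13)² = 81 + 169 = 250
|XS1|² = (29−0)² + (0−9)² = 841 + 81 = 922
|XS2|² = (29−0)² + (0−19)² = 841 + 361 = 1202
|XS3|² = (29−20)² + (0−28)² = 81 + 784 = 865
|XS4|² = (29−0)² + (0−6)² = 841 + 36 = 877
The largest is to S2.

S2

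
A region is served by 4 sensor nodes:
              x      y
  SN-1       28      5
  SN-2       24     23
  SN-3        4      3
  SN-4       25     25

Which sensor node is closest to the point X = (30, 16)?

SN-2

Since √ is increasing, it suffices to compare squared distances:
d²(X, SN-1) = 4 + 121 = 125
d²(X, SN-2) = 36 + 49 = 85
d²(X, SN-3) = 676 + 169 = 845
d²(X, SN-4) = 25 + 81 = 106
Minimum is at SN-2.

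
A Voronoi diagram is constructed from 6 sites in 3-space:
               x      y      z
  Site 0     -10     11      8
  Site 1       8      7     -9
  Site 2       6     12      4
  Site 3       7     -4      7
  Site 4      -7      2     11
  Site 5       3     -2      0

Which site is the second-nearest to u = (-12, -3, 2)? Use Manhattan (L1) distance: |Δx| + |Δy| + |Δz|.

Site 4

d(u, Site 0) = |-12−(-10)| + |-3−11| + |2−8| = 2 + 14 + 6 = 22
d(u, Site 1) = |-12−8| + |-3−7| + |2−(-9)| = 20 + 10 + 11 = 41
d(u, Site 2) = |-12−6| + |-3−12| + |2−4| = 18 + 15 + 2 = 35
d(u, Site 3) = |-12−7| + |-3−(-4)| + |2−7| = 19 + 1 + 5 = 25
d(u, Site 4) = |-12−(-7)| + |-3−2| + |2−11| = 5 + 5 + 9 = 19
d(u, Site 5) = |-12−3| + |-3−(-2)| + |2−0| = 15 + 1 + 2 = 18
Sorted ascending: Site 5, Site 4, Site 0, … — the second-nearest is Site 4.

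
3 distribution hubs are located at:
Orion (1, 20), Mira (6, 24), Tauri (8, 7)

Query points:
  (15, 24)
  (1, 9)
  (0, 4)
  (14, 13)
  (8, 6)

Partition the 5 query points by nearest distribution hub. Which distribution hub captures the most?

(15, 24) — d² to each: Orion:212, Mira:81, Tauri:338 → nearest is Mira
(1, 9) — d² to each: Orion:121, Mira:250, Tauri:53 → nearest is Tauri
(0, 4) — d² to each: Orion:257, Mira:436, Tauri:73 → nearest is Tauri
(14, 13) — d² to each: Orion:218, Mira:185, Tauri:72 → nearest is Tauri
(8, 6) — d² to each: Orion:245, Mira:328, Tauri:1 → nearest is Tauri
Tally — Mira:1, Tauri:4. Tauri captures the most (4).

Tauri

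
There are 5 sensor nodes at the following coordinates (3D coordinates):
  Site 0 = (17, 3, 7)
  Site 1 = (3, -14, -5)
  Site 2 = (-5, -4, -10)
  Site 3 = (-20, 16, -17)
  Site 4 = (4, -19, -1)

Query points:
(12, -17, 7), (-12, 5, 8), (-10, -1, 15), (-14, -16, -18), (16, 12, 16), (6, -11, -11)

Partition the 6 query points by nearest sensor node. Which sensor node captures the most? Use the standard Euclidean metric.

Site 2

(12, -17, 7) — d² to each: Site 0:425, Site 1:234, Site 2:747, Site 3:2689, Site 4:132 → nearest is Site 4
(-12, 5, 8) — d² to each: Site 0:846, Site 1:755, Site 2:454, Site 3:810, Site 4:913 → nearest is Site 2
(-10, -1, 15) — d² to each: Site 0:809, Site 1:738, Site 2:659, Site 3:1413, Site 4:776 → nearest is Site 2
(-14, -16, -18) — d² to each: Site 0:1947, Site 1:462, Site 2:289, Site 3:1061, Site 4:622 → nearest is Site 2
(16, 12, 16) — d² to each: Site 0:163, Site 1:1286, Site 2:1373, Site 3:2401, Site 4:1394 → nearest is Site 0
(6, -11, -11) — d² to each: Site 0:641, Site 1:54, Site 2:171, Site 3:1441, Site 4:168 → nearest is Site 1
Tally — Site 0:1, Site 1:1, Site 2:3, Site 4:1. Site 2 captures the most (3).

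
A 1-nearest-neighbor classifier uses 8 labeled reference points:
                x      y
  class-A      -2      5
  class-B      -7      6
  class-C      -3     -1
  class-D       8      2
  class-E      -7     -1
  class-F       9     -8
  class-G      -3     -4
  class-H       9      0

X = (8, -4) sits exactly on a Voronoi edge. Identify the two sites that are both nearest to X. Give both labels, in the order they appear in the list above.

class-F and class-H

Squared distances from X to each site:
d²(X, class-A) = (8−(-2))² + (-4−5)² = 100 + 81 = 181
d²(X, class-B) = (8−(-7))² + (-4−6)² = 225 + 100 = 325
d²(X, class-C) = (8−(-3))² + (-4−(-1))² = 121 + 9 = 130
d²(X, class-D) = (8−8)² + (-4−2)² = 0 + 36 = 36
d²(X, class-E) = (8−(-7))² + (-4−(-1))² = 225 + 9 = 234
d²(X, class-F) = (8−9)² + (-4−(-8))² = 1 + 16 = 17
d²(X, class-G) = (8−(-3))² + (-4−(-4))² = 121 + 0 = 121
d²(X, class-H) = (8−9)² + (-4−0)² = 1 + 16 = 17
X is equidistant from class-F and class-H (both at squared distance 17), and every other site is strictly farther — so X lies on the class-F–class-H Voronoi edge.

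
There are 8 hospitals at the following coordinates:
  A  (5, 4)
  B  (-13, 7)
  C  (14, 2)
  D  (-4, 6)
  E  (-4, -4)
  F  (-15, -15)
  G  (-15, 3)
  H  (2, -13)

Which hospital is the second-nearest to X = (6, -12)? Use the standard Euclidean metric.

E

Compare squared distances (the ordering matches that of the actual distances):
|XA|² = (6−5)² + (-12−4)² = 1 + 256 = 257
|XB|² = (6−(-13))² + (-12−7)² = 361 + 361 = 722
|XC|² = (6−14)² + (-12−2)² = 64 + 196 = 260
|XD|² = (6−(-4))² + (-12−6)² = 100 + 324 = 424
|XE|² = (6−(-4))² + (-12−(-4))² = 100 + 64 = 164
|XF|² = (6−(-15))² + (-12−(-15))² = 441 + 9 = 450
|XG|² = (6−(-15))² + (-12−3)² = 441 + 225 = 666
|XH|² = (6−2)² + (-12−(-13))² = 16 + 1 = 17
Sorted ascending: H, E, A, … — the second-nearest is E.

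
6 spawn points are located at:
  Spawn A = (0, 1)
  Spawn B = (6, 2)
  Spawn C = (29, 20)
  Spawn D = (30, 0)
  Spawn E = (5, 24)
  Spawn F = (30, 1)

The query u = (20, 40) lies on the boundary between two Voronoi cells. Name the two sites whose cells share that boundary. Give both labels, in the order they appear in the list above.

Squared distances from u to each site:
d²(u, Spawn A) = (20−0)² + (40−1)² = 400 + 1521 = 1921
d²(u, Spawn B) = (20−6)² + (40−2)² = 196 + 1444 = 1640
d²(u, Spawn C) = (20−29)² + (40−20)² = 81 + 400 = 481
d²(u, Spawn D) = (20−30)² + (40−0)² = 100 + 1600 = 1700
d²(u, Spawn E) = (20−5)² + (40−24)² = 225 + 256 = 481
d²(u, Spawn F) = (20−30)² + (40−1)² = 100 + 1521 = 1621
u is equidistant from Spawn C and Spawn E (both at squared distance 481), and every other site is strictly farther — so u lies on the Spawn C–Spawn E Voronoi edge.

Spawn C and Spawn E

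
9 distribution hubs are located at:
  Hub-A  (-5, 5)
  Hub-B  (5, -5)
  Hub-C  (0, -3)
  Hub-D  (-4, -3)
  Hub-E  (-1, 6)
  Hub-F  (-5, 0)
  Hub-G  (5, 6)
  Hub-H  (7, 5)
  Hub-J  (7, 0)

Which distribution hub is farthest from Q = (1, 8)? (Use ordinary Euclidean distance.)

Hub-B

Squared Euclidean distances:
d²(Q, Hub-A) = 36 + 9 = 45
d²(Q, Hub-B) = 16 + 169 = 185
d²(Q, Hub-C) = 1 + 121 = 122
d²(Q, Hub-D) = 25 + 121 = 146
d²(Q, Hub-E) = 4 + 4 = 8
d²(Q, Hub-F) = 36 + 64 = 100
d²(Q, Hub-G) = 16 + 4 = 20
d²(Q, Hub-H) = 36 + 9 = 45
d²(Q, Hub-J) = 36 + 64 = 100
The largest is to Hub-B.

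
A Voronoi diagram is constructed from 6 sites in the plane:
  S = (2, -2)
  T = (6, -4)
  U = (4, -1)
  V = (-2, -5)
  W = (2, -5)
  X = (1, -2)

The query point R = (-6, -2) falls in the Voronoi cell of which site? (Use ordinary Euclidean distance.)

V

Since √ is increasing, it suffices to compare squared distances:
|RS|² = (-6−2)² + (-2−(-2))² = 64 + 0 = 64
|RT|² = (-6−6)² + (-2−(-4))² = 144 + 4 = 148
|RU|² = (-6−4)² + (-2−(-1))² = 100 + 1 = 101
|RV|² = (-6−(-2))² + (-2−(-5))² = 16 + 9 = 25
|RW|² = (-6−2)² + (-2−(-5))² = 64 + 9 = 73
|RX|² = (-6−1)² + (-2−(-2))² = 49 + 0 = 49
V is nearest.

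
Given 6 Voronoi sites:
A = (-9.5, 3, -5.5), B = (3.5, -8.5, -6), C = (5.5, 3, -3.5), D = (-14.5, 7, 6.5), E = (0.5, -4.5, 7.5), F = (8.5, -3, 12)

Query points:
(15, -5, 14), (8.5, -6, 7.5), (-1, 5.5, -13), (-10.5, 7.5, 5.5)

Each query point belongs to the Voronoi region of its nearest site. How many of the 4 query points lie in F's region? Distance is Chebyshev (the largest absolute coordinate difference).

(15, -5, 14) — d to each: A:24.5, B:20, C:17.5, D:29.5, E:14.5, F:6.5 → nearest is F
(8.5, -6, 7.5) — d to each: A:18, B:13.5, C:11, D:23, E:8, F:4.5 → nearest is F
(-1, 5.5, -13) — d to each: A:8.5, B:14, C:9.5, D:19.5, E:20.5, F:25 → nearest is A
(-10.5, 7.5, 5.5) — d to each: A:11, B:16, C:16, D:4, E:12, F:19 → nearest is D
2 of the 4 points have F as nearest.

2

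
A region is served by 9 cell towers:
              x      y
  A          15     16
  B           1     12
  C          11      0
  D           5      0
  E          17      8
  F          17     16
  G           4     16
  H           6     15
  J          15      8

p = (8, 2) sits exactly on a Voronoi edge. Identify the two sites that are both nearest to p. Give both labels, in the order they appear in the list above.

Squared distances from p to each site:
|pA|² = 49 + 196 = 245
|pB|² = 49 + 100 = 149
|pC|² = 9 + 4 = 13
|pD|² = 9 + 4 = 13
|pE|² = 81 + 36 = 117
|pF|² = 81 + 196 = 277
|pG|² = 16 + 196 = 212
|pH|² = 4 + 169 = 173
|pJ|² = 49 + 36 = 85
p is equidistant from C and D (both at squared distance 13), and every other site is strictly farther — so p lies on the C–D Voronoi edge.

C and D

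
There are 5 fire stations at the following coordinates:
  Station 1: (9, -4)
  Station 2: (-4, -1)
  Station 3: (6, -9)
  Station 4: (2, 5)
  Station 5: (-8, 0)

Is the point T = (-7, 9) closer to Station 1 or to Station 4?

Compare squared distances:
d²(T, Station 1) = (-7−9)² + (9−(-4))² = 256 + 169 = 425
d²(T, Station 4) = (-7−2)² + (9−5)² = 81 + 16 = 97
425 > 97, so Station 4 is closer.

Station 4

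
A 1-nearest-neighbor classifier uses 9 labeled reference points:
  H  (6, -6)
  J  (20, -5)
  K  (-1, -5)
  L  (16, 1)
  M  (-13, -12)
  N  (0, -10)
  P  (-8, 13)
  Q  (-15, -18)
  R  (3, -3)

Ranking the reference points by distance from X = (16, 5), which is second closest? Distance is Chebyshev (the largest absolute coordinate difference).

J

d(X,H) = max(10, 11) = 11
d(X,J) = max(4, 10) = 10
d(X,K) = max(17, 10) = 17
d(X,L) = max(0, 4) = 4
d(X,M) = max(29, 17) = 29
d(X,N) = max(16, 15) = 16
d(X,P) = max(24, 8) = 24
d(X,Q) = max(31, 23) = 31
d(X,R) = max(13, 8) = 13
Sorted ascending: L, J, H, … — the second-nearest is J.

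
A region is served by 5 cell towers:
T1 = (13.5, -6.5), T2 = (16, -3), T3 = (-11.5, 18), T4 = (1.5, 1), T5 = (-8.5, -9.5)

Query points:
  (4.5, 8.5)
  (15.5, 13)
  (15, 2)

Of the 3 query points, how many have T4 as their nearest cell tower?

(4.5, 8.5) — d² to each: T1:306, T2:264.5, T3:346.25, T4:65.25, T5:493 → nearest is T4
(15.5, 13) — d² to each: T1:384.25, T2:256.25, T3:754, T4:340, T5:1082.25 → nearest is T2
(15, 2) — d² to each: T1:74.5, T2:26, T3:958.25, T4:183.25, T5:684.5 → nearest is T2
1 of the 3 points has T4 as nearest.

1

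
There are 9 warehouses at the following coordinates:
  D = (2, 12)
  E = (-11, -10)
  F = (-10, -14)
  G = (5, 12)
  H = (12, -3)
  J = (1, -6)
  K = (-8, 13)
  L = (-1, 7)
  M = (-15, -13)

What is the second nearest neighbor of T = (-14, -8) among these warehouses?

M

Squared Euclidean distances:
|TD|² = 256 + 400 = 656
|TE|² = 9 + 4 = 13
|TF|² = 16 + 36 = 52
|TG|² = 361 + 400 = 761
|TH|² = 676 + 25 = 701
|TJ|² = 225 + 4 = 229
|TK|² = 36 + 441 = 477
|TL|² = 169 + 225 = 394
|TM|² = 1 + 25 = 26
Sorted ascending: E, M, F, … — the second-nearest is M.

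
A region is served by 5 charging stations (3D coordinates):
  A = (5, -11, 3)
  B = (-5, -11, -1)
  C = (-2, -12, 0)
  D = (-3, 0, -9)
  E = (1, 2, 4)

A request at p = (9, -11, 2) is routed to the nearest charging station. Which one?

A

Since √ is increasing, it suffices to compare squared distances:
|pA|² = (9−5)² + (-11−(-11))² + (2−3)² = 16 + 0 + 1 = 17
|pB|² = (9−(-5))² + (-11−(-11))² + (2−(-1))² = 196 + 0 + 9 = 205
|pC|² = (9−(-2))² + (-11−(-12))² + (2−0)² = 121 + 1 + 4 = 126
|pD|² = (9−(-3))² + (-11−0)² + (2−(-9))² = 144 + 121 + 121 = 386
|pE|² = (9−1)² + (-11−2)² + (2−4)² = 64 + 169 + 4 = 237
The smallest is to A, so p lies in the Voronoi region of A.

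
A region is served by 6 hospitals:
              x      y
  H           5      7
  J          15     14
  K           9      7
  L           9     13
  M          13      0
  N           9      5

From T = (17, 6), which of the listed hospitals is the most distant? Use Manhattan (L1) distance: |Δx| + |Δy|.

d(T,H) = |17−5| + |6−7| = 12 + 1 = 13
d(T,J) = |17−15| + |6−14| = 2 + 8 = 10
d(T,K) = |17−9| + |6−7| = 8 + 1 = 9
d(T,L) = |17−9| + |6−13| = 8 + 7 = 15
d(T,M) = |17−13| + |6−0| = 4 + 6 = 10
d(T,N) = |17−9| + |6−5| = 8 + 1 = 9
The largest is to L.

L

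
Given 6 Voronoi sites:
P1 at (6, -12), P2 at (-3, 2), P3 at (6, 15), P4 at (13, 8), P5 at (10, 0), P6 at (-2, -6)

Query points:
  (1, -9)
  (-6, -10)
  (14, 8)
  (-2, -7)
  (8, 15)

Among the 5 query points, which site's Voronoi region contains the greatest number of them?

P6

(1, -9) — d² to each: P1:34, P2:137, P3:601, P4:433, P5:162, P6:18 → nearest is P6
(-6, -10) — d² to each: P1:148, P2:153, P3:769, P4:685, P5:356, P6:32 → nearest is P6
(14, 8) — d² to each: P1:464, P2:325, P3:113, P4:1, P5:80, P6:452 → nearest is P4
(-2, -7) — d² to each: P1:89, P2:82, P3:548, P4:450, P5:193, P6:1 → nearest is P6
(8, 15) — d² to each: P1:733, P2:290, P3:4, P4:74, P5:229, P6:541 → nearest is P3
Tally — P3:1, P4:1, P6:3. P6 captures the most (3).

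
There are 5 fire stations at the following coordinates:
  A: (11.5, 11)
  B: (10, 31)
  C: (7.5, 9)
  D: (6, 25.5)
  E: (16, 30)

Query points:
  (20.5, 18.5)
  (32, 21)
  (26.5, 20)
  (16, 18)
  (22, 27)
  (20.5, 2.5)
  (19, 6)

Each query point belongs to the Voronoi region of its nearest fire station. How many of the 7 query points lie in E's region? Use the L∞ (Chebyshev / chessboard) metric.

3

(20.5, 18.5) — d to each: A:9, B:12.5, C:13, D:14.5, E:11.5 → nearest is A
(32, 21) — d to each: A:20.5, B:22, C:24.5, D:26, E:16 → nearest is E
(26.5, 20) — d to each: A:15, B:16.5, C:19, D:20.5, E:10.5 → nearest is E
(16, 18) — d to each: A:7, B:13, C:9, D:10, E:12 → nearest is A
(22, 27) — d to each: A:16, B:12, C:18, D:16, E:6 → nearest is E
(20.5, 2.5) — d to each: A:9, B:28.5, C:13, D:23, E:27.5 → nearest is A
(19, 6) — d to each: A:7.5, B:25, C:11.5, D:19.5, E:24 → nearest is A
3 of the 7 points have E as nearest.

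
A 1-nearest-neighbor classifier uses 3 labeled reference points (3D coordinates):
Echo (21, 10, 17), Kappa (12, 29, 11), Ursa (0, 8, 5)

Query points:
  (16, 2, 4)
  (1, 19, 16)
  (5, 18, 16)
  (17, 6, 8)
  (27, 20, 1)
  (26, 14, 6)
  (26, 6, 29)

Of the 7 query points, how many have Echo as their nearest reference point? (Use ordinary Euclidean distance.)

(16, 2, 4) — d² to each: Echo:258, Kappa:794, Ursa:293 → nearest is Echo
(1, 19, 16) — d² to each: Echo:482, Kappa:246, Ursa:243 → nearest is Ursa
(5, 18, 16) — d² to each: Echo:321, Kappa:195, Ursa:246 → nearest is Kappa
(17, 6, 8) — d² to each: Echo:113, Kappa:563, Ursa:302 → nearest is Echo
(27, 20, 1) — d² to each: Echo:392, Kappa:406, Ursa:889 → nearest is Echo
(26, 14, 6) — d² to each: Echo:162, Kappa:446, Ursa:713 → nearest is Echo
(26, 6, 29) — d² to each: Echo:185, Kappa:1049, Ursa:1256 → nearest is Echo
5 of the 7 points have Echo as nearest.

5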